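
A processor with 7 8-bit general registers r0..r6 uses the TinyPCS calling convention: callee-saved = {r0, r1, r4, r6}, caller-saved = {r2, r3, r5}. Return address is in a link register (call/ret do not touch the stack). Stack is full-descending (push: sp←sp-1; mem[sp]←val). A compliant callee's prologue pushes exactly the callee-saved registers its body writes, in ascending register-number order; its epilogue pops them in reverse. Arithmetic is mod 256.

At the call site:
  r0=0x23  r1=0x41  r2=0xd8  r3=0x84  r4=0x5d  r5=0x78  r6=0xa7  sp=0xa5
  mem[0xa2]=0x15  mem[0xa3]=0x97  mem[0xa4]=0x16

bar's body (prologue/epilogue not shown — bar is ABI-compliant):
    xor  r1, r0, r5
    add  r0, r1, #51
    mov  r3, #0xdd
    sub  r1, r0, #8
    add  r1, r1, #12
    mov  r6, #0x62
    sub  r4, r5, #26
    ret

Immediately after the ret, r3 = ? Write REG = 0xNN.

REG = 0xdd

prologue: push r0 → mem[0xa4]=0x23, sp=0xa4
prologue: push r1 → mem[0xa3]=0x41, sp=0xa3
prologue: push r4 → mem[0xa2]=0x5d, sp=0xa2
prologue: push r6 → mem[0xa1]=0xa7, sp=0xa1
body[0] xor  r1, r0, r5 → r1=0x5b
body[1] add  r0, r1, #51 → r0=0x8e
body[2] mov  r3, #0xdd → r3=0xdd
body[3] sub  r1, r0, #8 → r1=0x86
body[4] add  r1, r1, #12 → r1=0x92
body[5] mov  r6, #0x62 → r6=0x62
body[6] sub  r4, r5, #26 → r4=0x5e
epilogue: pop r6=0xa7, sp=0xa2
epilogue: pop r4=0x5d, sp=0xa3
epilogue: pop r1=0x41, sp=0xa4
epilogue: pop r0=0x23, sp=0xa5
r3 is caller-saved → body value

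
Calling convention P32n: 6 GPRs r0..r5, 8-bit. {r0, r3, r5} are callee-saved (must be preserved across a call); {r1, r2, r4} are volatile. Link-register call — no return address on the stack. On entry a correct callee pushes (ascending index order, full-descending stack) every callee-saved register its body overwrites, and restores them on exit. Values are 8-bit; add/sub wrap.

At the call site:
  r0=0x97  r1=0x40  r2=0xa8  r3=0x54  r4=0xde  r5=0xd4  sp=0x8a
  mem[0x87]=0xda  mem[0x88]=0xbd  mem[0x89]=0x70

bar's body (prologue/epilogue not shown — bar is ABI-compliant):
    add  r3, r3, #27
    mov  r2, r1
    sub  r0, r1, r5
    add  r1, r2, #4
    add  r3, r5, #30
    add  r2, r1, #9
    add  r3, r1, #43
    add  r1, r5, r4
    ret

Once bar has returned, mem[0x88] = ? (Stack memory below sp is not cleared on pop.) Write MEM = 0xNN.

MEM = 0x54

prologue: push r0 -> mem[0x89]=0x97, sp=0x89
prologue: push r3 -> mem[0x88]=0x54, sp=0x88
body[0] add  r3, r3, #27 -> r3=0x6f
body[1] mov  r2, r1 -> r2=0x40
body[2] sub  r0, r1, r5 -> r0=0x6c
body[3] add  r1, r2, #4 -> r1=0x44
body[4] add  r3, r5, #30 -> r3=0xf2
body[5] add  r2, r1, #9 -> r2=0x4d
body[6] add  r3, r1, #43 -> r3=0x6f
body[7] add  r1, r5, r4 -> r1=0xb2
epilogue: pop r3=0x54, sp=0x89
epilogue: pop r0=0x97, sp=0x8a
prologue pushed ['r0', 'r3'] at ['0x89', '0x88']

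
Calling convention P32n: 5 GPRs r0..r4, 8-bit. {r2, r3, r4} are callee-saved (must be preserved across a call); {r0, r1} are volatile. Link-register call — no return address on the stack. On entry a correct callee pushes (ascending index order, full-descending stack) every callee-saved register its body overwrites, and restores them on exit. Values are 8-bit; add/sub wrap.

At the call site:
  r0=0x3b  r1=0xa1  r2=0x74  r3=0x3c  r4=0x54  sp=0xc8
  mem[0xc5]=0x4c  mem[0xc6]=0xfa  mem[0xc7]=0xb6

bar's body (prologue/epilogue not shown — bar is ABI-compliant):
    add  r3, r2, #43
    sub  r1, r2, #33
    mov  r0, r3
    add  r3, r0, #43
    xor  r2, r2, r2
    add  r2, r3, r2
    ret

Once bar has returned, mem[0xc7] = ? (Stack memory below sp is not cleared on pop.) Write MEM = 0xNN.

MEM = 0x74

prologue: push r2 -> mem[0xc7]=0x74, sp=0xc7
prologue: push r3 -> mem[0xc6]=0x3c, sp=0xc6
body[0] add  r3, r2, #43 -> r3=0x9f
body[1] sub  r1, r2, #33 -> r1=0x53
body[2] mov  r0, r3 -> r0=0x9f
body[3] add  r3, r0, #43 -> r3=0xca
body[4] xor  r2, r2, r2 -> r2=0x00
body[5] add  r2, r3, r2 -> r2=0xca
epilogue: pop r3=0x3c, sp=0xc7
epilogue: pop r2=0x74, sp=0xc8
prologue pushed ['r2', 'r3'] at ['0xc7', '0xc6']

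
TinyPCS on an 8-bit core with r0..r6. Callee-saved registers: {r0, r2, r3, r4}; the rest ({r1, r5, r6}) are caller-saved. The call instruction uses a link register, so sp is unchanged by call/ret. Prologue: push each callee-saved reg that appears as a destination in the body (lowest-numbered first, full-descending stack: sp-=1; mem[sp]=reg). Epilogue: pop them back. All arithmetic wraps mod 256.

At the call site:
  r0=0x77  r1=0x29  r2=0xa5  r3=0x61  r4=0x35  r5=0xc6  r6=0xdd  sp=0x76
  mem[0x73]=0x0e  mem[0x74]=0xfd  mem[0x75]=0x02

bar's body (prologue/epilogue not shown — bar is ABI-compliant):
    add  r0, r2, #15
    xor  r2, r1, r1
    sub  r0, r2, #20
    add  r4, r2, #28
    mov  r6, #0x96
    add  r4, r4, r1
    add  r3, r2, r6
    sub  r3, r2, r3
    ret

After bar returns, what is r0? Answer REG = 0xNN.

prologue: push r0 → mem[0x75]=0x77, sp=0x75
prologue: push r2 → mem[0x74]=0xa5, sp=0x74
prologue: push r3 → mem[0x73]=0x61, sp=0x73
prologue: push r4 → mem[0x72]=0x35, sp=0x72
body[0] add  r0, r2, #15 → r0=0xb4
body[1] xor  r2, r1, r1 → r2=0x00
body[2] sub  r0, r2, #20 → r0=0xec
body[3] add  r4, r2, #28 → r4=0x1c
body[4] mov  r6, #0x96 → r6=0x96
body[5] add  r4, r4, r1 → r4=0x45
body[6] add  r3, r2, r6 → r3=0x96
body[7] sub  r3, r2, r3 → r3=0x6a
epilogue: pop r4=0x35, sp=0x73
epilogue: pop r3=0x61, sp=0x74
epilogue: pop r2=0xa5, sp=0x75
epilogue: pop r0=0x77, sp=0x76
r0 is callee-saved → restored

REG = 0x77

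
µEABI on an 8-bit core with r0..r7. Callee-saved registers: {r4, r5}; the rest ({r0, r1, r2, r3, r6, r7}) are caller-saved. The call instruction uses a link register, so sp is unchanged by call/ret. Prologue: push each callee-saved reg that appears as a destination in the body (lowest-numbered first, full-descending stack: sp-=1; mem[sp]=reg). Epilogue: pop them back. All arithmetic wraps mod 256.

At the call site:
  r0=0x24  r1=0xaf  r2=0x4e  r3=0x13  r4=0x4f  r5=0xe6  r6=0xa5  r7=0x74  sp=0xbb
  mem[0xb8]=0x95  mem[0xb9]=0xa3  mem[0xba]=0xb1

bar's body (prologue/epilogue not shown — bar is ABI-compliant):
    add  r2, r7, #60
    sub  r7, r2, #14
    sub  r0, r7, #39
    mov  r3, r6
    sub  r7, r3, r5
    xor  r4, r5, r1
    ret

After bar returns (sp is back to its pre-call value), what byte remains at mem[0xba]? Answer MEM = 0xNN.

MEM = 0x4f

prologue: push r4 → mem[0xba]=0x4f, sp=0xba
body[0] add  r2, r7, #60 → r2=0xb0
body[1] sub  r7, r2, #14 → r7=0xa2
body[2] sub  r0, r7, #39 → r0=0x7b
body[3] mov  r3, r6 → r3=0xa5
body[4] sub  r7, r3, r5 → r7=0xbf
body[5] xor  r4, r5, r1 → r4=0x49
epilogue: pop r4=0x4f, sp=0xbb
prologue pushed ['r4'] at ['0xba']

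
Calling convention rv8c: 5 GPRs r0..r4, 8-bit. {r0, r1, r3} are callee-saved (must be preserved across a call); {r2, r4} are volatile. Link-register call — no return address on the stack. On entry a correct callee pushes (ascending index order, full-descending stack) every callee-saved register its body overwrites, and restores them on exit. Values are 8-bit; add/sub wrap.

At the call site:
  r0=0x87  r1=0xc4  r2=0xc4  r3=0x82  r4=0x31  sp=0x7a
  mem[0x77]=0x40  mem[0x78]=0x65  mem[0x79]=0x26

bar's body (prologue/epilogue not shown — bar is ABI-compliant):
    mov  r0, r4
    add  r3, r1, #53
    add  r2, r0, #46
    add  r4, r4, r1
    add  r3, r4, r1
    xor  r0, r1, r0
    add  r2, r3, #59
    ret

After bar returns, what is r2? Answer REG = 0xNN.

REG = 0xf4

prologue: push r0 → mem[0x79]=0x87, sp=0x79
prologue: push r3 → mem[0x78]=0x82, sp=0x78
body[0] mov  r0, r4 → r0=0x31
body[1] add  r3, r1, #53 → r3=0xf9
body[2] add  r2, r0, #46 → r2=0x5f
body[3] add  r4, r4, r1 → r4=0xf5
body[4] add  r3, r4, r1 → r3=0xb9
body[5] xor  r0, r1, r0 → r0=0xf5
body[6] add  r2, r3, #59 → r2=0xf4
epilogue: pop r3=0x82, sp=0x79
epilogue: pop r0=0x87, sp=0x7a
r2 is caller-saved → body value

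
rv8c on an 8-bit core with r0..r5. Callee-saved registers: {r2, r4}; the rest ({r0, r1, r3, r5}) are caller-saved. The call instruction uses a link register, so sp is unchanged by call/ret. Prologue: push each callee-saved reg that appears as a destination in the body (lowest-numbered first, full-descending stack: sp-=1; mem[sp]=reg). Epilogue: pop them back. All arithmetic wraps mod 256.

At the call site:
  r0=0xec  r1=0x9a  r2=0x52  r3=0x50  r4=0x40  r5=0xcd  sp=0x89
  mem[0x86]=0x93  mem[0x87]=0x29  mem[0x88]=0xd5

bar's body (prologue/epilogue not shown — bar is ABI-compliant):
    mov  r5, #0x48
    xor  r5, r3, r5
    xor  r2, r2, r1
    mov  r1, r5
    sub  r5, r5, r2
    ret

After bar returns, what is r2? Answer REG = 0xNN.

prologue: push r2 -> mem[0x88]=0x52, sp=0x88
body[0] mov  r5, #0x48 -> r5=0x48
body[1] xor  r5, r3, r5 -> r5=0x18
body[2] xor  r2, r2, r1 -> r2=0xc8
body[3] mov  r1, r5 -> r1=0x18
body[4] sub  r5, r5, r2 -> r5=0x50
epilogue: pop r2=0x52, sp=0x89
r2 is callee-saved -> restored

REG = 0x52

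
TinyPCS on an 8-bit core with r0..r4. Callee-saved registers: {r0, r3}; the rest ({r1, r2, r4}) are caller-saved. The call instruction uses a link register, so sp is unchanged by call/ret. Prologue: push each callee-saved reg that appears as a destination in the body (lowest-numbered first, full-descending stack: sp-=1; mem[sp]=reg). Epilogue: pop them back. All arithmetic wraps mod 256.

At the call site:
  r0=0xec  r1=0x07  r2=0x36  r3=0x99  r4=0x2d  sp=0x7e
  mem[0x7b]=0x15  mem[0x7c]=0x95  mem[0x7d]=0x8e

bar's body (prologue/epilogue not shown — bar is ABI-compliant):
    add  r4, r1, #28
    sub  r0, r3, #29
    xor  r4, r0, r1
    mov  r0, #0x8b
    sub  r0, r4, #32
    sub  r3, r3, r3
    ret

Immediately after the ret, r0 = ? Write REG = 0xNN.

prologue: push r0 → mem[0x7d]=0xec, sp=0x7d
prologue: push r3 → mem[0x7c]=0x99, sp=0x7c
body[0] add  r4, r1, #28 → r4=0x23
body[1] sub  r0, r3, #29 → r0=0x7c
body[2] xor  r4, r0, r1 → r4=0x7b
body[3] mov  r0, #0x8b → r0=0x8b
body[4] sub  r0, r4, #32 → r0=0x5b
body[5] sub  r3, r3, r3 → r3=0x00
epilogue: pop r3=0x99, sp=0x7d
epilogue: pop r0=0xec, sp=0x7e
r0 is callee-saved → restored

REG = 0xec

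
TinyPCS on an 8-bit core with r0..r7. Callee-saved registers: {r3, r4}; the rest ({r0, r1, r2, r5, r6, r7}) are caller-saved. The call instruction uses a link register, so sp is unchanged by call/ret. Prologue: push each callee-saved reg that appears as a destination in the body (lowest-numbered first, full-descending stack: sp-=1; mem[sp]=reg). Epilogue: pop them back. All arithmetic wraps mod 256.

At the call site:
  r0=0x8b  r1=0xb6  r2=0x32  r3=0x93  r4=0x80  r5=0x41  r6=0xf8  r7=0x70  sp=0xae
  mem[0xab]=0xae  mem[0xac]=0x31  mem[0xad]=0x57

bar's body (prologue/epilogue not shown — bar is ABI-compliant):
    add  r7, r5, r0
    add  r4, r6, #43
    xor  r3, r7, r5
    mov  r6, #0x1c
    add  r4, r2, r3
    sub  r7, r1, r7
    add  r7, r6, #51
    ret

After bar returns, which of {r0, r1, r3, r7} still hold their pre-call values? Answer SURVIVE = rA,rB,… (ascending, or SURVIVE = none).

prologue: push r3 → mem[0xad]=0x93, sp=0xad
prologue: push r4 → mem[0xac]=0x80, sp=0xac
body[0] add  r7, r5, r0 → r7=0xcc
body[1] add  r4, r6, #43 → r4=0x23
body[2] xor  r3, r7, r5 → r3=0x8d
body[3] mov  r6, #0x1c → r6=0x1c
body[4] add  r4, r2, r3 → r4=0xbf
body[5] sub  r7, r1, r7 → r7=0xea
body[6] add  r7, r6, #51 → r7=0x4f
epilogue: pop r4=0x80, sp=0xad
epilogue: pop r3=0x93, sp=0xae
r0: caller-saved, written=False
r1: caller-saved, written=False
r3: callee-saved, written=True
r7: caller-saved, written=True

SURVIVE = r0,r1,r3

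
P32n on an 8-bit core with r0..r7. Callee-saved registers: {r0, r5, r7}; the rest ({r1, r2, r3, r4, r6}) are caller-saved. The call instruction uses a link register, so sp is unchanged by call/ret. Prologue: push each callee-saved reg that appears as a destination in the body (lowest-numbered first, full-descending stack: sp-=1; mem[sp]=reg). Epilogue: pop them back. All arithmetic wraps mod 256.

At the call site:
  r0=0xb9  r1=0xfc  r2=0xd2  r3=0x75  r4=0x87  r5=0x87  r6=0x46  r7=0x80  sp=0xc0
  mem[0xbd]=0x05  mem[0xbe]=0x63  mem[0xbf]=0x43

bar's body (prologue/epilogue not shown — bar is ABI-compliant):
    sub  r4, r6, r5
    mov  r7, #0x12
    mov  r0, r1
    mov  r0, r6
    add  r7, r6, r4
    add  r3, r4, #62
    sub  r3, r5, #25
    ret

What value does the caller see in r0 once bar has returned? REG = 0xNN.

REG = 0xb9

prologue: push r0 -> mem[0xbf]=0xb9, sp=0xbf
prologue: push r7 -> mem[0xbe]=0x80, sp=0xbe
body[0] sub  r4, r6, r5 -> r4=0xbf
body[1] mov  r7, #0x12 -> r7=0x12
body[2] mov  r0, r1 -> r0=0xfc
body[3] mov  r0, r6 -> r0=0x46
body[4] add  r7, r6, r4 -> r7=0x05
body[5] add  r3, r4, #62 -> r3=0xfd
body[6] sub  r3, r5, #25 -> r3=0x6e
epilogue: pop r7=0x80, sp=0xbf
epilogue: pop r0=0xb9, sp=0xc0
r0 is callee-saved -> restored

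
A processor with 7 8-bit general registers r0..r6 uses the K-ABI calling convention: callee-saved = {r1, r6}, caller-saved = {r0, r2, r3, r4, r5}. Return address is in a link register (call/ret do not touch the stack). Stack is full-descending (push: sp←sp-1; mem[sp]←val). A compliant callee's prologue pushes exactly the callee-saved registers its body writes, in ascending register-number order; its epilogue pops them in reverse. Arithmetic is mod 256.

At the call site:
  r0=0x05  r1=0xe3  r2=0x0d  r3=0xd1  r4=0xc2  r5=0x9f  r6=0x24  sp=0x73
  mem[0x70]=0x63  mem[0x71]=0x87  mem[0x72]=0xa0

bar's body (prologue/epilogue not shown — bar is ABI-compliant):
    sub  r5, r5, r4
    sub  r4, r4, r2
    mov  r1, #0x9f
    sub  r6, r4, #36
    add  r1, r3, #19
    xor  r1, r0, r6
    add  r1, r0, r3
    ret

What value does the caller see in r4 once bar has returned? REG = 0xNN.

prologue: push r1 → mem[0x72]=0xe3, sp=0x72
prologue: push r6 → mem[0x71]=0x24, sp=0x71
body[0] sub  r5, r5, r4 → r5=0xdd
body[1] sub  r4, r4, r2 → r4=0xb5
body[2] mov  r1, #0x9f → r1=0x9f
body[3] sub  r6, r4, #36 → r6=0x91
body[4] add  r1, r3, #19 → r1=0xe4
body[5] xor  r1, r0, r6 → r1=0x94
body[6] add  r1, r0, r3 → r1=0xd6
epilogue: pop r6=0x24, sp=0x72
epilogue: pop r1=0xe3, sp=0x73
r4 is caller-saved → body value

REG = 0xb5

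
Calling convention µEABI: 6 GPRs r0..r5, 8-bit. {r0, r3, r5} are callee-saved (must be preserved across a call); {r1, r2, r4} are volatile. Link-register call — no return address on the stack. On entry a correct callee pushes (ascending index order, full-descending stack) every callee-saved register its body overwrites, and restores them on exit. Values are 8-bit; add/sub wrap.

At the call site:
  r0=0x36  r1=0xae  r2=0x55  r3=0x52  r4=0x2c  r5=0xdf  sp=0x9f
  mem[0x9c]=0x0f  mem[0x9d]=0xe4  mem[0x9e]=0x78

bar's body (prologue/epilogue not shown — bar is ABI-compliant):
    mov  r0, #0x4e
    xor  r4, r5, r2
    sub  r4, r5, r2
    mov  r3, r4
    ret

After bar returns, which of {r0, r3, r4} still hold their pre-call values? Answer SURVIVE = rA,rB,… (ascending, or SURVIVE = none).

SURVIVE = r0,r3

prologue: push r0 -> mem[0x9e]=0x36, sp=0x9e
prologue: push r3 -> mem[0x9d]=0x52, sp=0x9d
body[0] mov  r0, #0x4e -> r0=0x4e
body[1] xor  r4, r5, r2 -> r4=0x8a
body[2] sub  r4, r5, r2 -> r4=0x8a
body[3] mov  r3, r4 -> r3=0x8a
epilogue: pop r3=0x52, sp=0x9e
epilogue: pop r0=0x36, sp=0x9f
r0: callee-saved, written=True
r3: callee-saved, written=True
r4: caller-saved, written=True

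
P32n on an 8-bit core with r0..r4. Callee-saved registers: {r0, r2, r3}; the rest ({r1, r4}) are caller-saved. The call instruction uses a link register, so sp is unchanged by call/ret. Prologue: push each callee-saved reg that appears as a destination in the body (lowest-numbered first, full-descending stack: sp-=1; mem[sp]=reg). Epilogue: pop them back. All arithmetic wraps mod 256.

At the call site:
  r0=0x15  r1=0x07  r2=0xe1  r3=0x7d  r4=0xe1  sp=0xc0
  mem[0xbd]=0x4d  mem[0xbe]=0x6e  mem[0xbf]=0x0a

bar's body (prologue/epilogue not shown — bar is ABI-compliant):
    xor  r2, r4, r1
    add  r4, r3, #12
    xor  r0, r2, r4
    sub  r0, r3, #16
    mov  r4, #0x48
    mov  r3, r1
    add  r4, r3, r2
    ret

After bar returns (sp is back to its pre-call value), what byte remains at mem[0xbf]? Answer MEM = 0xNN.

MEM = 0x15

prologue: push r0 → mem[0xbf]=0x15, sp=0xbf
prologue: push r2 → mem[0xbe]=0xe1, sp=0xbe
prologue: push r3 → mem[0xbd]=0x7d, sp=0xbd
body[0] xor  r2, r4, r1 → r2=0xe6
body[1] add  r4, r3, #12 → r4=0x89
body[2] xor  r0, r2, r4 → r0=0x6f
body[3] sub  r0, r3, #16 → r0=0x6d
body[4] mov  r4, #0x48 → r4=0x48
body[5] mov  r3, r1 → r3=0x07
body[6] add  r4, r3, r2 → r4=0xed
epilogue: pop r3=0x7d, sp=0xbe
epilogue: pop r2=0xe1, sp=0xbf
epilogue: pop r0=0x15, sp=0xc0
prologue pushed ['r0', 'r2', 'r3'] at ['0xbf', '0xbe', '0xbd']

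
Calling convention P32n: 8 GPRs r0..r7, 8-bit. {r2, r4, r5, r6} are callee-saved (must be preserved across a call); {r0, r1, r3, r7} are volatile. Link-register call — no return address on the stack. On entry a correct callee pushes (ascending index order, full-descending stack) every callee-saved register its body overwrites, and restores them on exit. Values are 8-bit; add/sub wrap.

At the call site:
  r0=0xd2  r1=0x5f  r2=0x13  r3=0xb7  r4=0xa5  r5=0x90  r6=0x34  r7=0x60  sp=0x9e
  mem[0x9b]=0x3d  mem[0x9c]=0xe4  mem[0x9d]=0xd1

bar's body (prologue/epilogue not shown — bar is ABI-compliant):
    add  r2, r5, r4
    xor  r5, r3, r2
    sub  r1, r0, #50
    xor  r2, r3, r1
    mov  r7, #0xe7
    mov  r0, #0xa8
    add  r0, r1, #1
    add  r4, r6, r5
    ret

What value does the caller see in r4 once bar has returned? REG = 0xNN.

prologue: push r2 -> mem[0x9d]=0x13, sp=0x9d
prologue: push r4 -> mem[0x9c]=0xa5, sp=0x9c
prologue: push r5 -> mem[0x9b]=0x90, sp=0x9b
body[0] add  r2, r5, r4 -> r2=0x35
body[1] xor  r5, r3, r2 -> r5=0x82
body[2] sub  r1, r0, #50 -> r1=0xa0
body[3] xor  r2, r3, r1 -> r2=0x17
body[4] mov  r7, #0xe7 -> r7=0xe7
body[5] mov  r0, #0xa8 -> r0=0xa8
body[6] add  r0, r1, #1 -> r0=0xa1
body[7] add  r4, r6, r5 -> r4=0xb6
epilogue: pop r5=0x90, sp=0x9c
epilogue: pop r4=0xa5, sp=0x9d
epilogue: pop r2=0x13, sp=0x9e
r4 is callee-saved -> restored

REG = 0xa5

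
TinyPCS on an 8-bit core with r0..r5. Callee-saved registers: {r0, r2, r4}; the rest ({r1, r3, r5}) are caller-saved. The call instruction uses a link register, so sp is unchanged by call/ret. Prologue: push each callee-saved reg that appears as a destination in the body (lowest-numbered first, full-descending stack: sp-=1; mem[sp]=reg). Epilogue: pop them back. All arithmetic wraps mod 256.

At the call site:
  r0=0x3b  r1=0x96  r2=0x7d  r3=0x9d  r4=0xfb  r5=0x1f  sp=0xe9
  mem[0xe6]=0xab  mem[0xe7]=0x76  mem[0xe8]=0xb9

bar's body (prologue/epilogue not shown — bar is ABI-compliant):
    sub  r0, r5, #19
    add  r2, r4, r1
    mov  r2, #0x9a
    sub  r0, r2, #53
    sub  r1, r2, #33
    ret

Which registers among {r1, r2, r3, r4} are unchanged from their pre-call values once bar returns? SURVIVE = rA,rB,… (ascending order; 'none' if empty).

SURVIVE = r2,r3,r4

prologue: push r0 → mem[0xe8]=0x3b, sp=0xe8
prologue: push r2 → mem[0xe7]=0x7d, sp=0xe7
body[0] sub  r0, r5, #19 → r0=0x0c
body[1] add  r2, r4, r1 → r2=0x91
body[2] mov  r2, #0x9a → r2=0x9a
body[3] sub  r0, r2, #53 → r0=0x65
body[4] sub  r1, r2, #33 → r1=0x79
epilogue: pop r2=0x7d, sp=0xe8
epilogue: pop r0=0x3b, sp=0xe9
r1: caller-saved, written=True
r2: callee-saved, written=True
r3: caller-saved, written=False
r4: callee-saved, written=False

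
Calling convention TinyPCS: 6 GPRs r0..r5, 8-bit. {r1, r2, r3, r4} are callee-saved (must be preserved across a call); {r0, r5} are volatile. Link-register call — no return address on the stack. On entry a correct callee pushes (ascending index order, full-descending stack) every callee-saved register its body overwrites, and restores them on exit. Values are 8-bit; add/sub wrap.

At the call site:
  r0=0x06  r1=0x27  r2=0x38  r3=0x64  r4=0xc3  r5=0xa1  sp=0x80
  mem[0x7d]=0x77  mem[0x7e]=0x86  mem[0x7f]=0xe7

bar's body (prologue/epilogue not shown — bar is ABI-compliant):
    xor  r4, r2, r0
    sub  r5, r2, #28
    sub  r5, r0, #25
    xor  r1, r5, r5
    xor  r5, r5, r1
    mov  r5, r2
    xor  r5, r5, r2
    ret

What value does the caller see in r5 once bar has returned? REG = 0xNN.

prologue: push r1 -> mem[0x7f]=0x27, sp=0x7f
prologue: push r4 -> mem[0x7e]=0xc3, sp=0x7e
body[0] xor  r4, r2, r0 -> r4=0x3e
body[1] sub  r5, r2, #28 -> r5=0x1c
body[2] sub  r5, r0, #25 -> r5=0xed
body[3] xor  r1, r5, r5 -> r1=0x00
body[4] xor  r5, r5, r1 -> r5=0xed
body[5] mov  r5, r2 -> r5=0x38
body[6] xor  r5, r5, r2 -> r5=0x00
epilogue: pop r4=0xc3, sp=0x7f
epilogue: pop r1=0x27, sp=0x80
r5 is caller-saved -> body value

REG = 0x00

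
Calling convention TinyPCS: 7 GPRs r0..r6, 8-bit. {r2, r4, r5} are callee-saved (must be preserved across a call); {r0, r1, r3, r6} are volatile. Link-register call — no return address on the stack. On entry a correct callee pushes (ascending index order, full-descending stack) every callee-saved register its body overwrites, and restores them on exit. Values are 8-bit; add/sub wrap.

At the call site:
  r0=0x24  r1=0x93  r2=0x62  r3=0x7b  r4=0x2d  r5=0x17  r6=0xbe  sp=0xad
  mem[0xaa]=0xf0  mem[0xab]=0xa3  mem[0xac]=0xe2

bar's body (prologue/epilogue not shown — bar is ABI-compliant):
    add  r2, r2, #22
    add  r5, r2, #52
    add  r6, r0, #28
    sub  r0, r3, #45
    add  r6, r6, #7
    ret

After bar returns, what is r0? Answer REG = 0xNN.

prologue: push r2 -> mem[0xac]=0x62, sp=0xac
prologue: push r5 -> mem[0xab]=0x17, sp=0xab
body[0] add  r2, r2, #22 -> r2=0x78
body[1] add  r5, r2, #52 -> r5=0xac
body[2] add  r6, r0, #28 -> r6=0x40
body[3] sub  r0, r3, #45 -> r0=0x4e
body[4] add  r6, r6, #7 -> r6=0x47
epilogue: pop r5=0x17, sp=0xac
epilogue: pop r2=0x62, sp=0xad
r0 is caller-saved -> body value

REG = 0x4e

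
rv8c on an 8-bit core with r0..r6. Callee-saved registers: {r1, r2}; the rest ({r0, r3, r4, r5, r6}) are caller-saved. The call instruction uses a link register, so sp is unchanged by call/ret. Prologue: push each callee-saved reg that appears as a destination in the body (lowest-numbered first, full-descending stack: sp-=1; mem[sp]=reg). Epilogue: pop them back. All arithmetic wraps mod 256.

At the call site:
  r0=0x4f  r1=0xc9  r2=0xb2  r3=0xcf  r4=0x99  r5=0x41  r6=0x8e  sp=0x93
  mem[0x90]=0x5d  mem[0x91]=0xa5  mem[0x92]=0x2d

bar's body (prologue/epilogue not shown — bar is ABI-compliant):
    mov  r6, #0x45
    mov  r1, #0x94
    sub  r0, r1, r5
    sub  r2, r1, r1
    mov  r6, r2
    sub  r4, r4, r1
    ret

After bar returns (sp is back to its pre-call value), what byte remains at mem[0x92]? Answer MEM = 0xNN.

prologue: push r1 -> mem[0x92]=0xc9, sp=0x92
prologue: push r2 -> mem[0x91]=0xb2, sp=0x91
body[0] mov  r6, #0x45 -> r6=0x45
body[1] mov  r1, #0x94 -> r1=0x94
body[2] sub  r0, r1, r5 -> r0=0x53
body[3] sub  r2, r1, r1 -> r2=0x00
body[4] mov  r6, r2 -> r6=0x00
body[5] sub  r4, r4, r1 -> r4=0x05
epilogue: pop r2=0xb2, sp=0x92
epilogue: pop r1=0xc9, sp=0x93
prologue pushed ['r1', 'r2'] at ['0x92', '0x91']

MEM = 0xc9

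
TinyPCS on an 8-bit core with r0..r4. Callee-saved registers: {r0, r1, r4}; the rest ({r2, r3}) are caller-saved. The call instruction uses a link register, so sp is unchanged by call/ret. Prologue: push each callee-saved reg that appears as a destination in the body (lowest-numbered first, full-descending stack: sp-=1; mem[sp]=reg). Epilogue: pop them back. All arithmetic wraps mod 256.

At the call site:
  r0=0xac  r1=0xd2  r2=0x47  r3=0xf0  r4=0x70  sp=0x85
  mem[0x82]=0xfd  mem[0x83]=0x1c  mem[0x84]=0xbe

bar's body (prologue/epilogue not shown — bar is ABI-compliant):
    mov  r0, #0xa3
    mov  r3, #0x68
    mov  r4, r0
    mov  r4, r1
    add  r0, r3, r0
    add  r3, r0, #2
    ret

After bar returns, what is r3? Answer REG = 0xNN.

REG = 0x0d

prologue: push r0 → mem[0x84]=0xac, sp=0x84
prologue: push r4 → mem[0x83]=0x70, sp=0x83
body[0] mov  r0, #0xa3 → r0=0xa3
body[1] mov  r3, #0x68 → r3=0x68
body[2] mov  r4, r0 → r4=0xa3
body[3] mov  r4, r1 → r4=0xd2
body[4] add  r0, r3, r0 → r0=0x0b
body[5] add  r3, r0, #2 → r3=0x0d
epilogue: pop r4=0x70, sp=0x84
epilogue: pop r0=0xac, sp=0x85
r3 is caller-saved → body value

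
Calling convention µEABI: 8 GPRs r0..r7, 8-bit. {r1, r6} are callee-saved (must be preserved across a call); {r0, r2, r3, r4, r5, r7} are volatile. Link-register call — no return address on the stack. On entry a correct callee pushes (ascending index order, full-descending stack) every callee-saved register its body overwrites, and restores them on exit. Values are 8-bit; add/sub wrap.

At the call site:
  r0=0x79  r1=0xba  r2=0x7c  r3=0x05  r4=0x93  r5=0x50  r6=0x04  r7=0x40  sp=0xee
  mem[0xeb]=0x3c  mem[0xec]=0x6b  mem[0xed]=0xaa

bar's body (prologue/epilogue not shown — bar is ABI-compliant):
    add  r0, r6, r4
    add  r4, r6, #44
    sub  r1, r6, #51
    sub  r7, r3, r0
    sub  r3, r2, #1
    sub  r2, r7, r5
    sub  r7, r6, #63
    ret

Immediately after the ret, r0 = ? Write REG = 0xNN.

prologue: push r1 -> mem[0xed]=0xba, sp=0xed
body[0] add  r0, r6, r4 -> r0=0x97
body[1] add  r4, r6, #44 -> r4=0x30
body[2] sub  r1, r6, #51 -> r1=0xd1
body[3] sub  r7, r3, r0 -> r7=0x6e
body[4] sub  r3, r2, #1 -> r3=0x7b
body[5] sub  r2, r7, r5 -> r2=0x1e
body[6] sub  r7, r6, #63 -> r7=0xc5
epilogue: pop r1=0xba, sp=0xee
r0 is caller-saved -> body value

REG = 0x97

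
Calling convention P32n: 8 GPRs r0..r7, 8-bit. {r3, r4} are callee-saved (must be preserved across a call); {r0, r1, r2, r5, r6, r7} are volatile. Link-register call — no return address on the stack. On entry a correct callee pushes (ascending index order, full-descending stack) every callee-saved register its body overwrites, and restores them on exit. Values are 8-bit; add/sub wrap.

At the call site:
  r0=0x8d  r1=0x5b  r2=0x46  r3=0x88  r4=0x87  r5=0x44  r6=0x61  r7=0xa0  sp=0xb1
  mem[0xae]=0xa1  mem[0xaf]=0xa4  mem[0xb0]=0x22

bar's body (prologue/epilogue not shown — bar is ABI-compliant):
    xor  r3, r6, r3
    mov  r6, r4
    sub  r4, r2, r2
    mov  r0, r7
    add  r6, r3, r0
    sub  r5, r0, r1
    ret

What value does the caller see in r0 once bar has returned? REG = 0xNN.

prologue: push r3 -> mem[0xb0]=0x88, sp=0xb0
prologue: push r4 -> mem[0xaf]=0x87, sp=0xaf
body[0] xor  r3, r6, r3 -> r3=0xe9
body[1] mov  r6, r4 -> r6=0x87
body[2] sub  r4, r2, r2 -> r4=0x00
body[3] mov  r0, r7 -> r0=0xa0
body[4] add  r6, r3, r0 -> r6=0x89
body[5] sub  r5, r0, r1 -> r5=0x45
epilogue: pop r4=0x87, sp=0xb0
epilogue: pop r3=0x88, sp=0xb1
r0 is caller-saved -> body value

REG = 0xa0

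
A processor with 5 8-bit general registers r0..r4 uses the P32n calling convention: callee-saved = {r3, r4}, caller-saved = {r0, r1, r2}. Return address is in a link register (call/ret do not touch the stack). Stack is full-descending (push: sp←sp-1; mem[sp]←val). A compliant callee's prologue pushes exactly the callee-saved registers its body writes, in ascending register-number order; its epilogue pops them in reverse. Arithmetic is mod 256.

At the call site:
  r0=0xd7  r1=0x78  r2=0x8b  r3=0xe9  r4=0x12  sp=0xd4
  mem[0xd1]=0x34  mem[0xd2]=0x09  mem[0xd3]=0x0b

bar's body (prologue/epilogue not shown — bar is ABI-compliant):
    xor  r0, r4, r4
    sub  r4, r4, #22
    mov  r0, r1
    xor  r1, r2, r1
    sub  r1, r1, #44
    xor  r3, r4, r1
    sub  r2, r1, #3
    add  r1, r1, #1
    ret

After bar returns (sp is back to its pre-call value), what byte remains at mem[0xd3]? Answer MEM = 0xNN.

MEM = 0xe9

prologue: push r3 -> mem[0xd3]=0xe9, sp=0xd3
prologue: push r4 -> mem[0xd2]=0x12, sp=0xd2
body[0] xor  r0, r4, r4 -> r0=0x00
body[1] sub  r4, r4, #22 -> r4=0xfc
body[2] mov  r0, r1 -> r0=0x78
body[3] xor  r1, r2, r1 -> r1=0xf3
body[4] sub  r1, r1, #44 -> r1=0xc7
body[5] xor  r3, r4, r1 -> r3=0x3b
body[6] sub  r2, r1, #3 -> r2=0xc4
body[7] add  r1, r1, #1 -> r1=0xc8
epilogue: pop r4=0x12, sp=0xd3
epilogue: pop r3=0xe9, sp=0xd4
prologue pushed ['r3', 'r4'] at ['0xd3', '0xd2']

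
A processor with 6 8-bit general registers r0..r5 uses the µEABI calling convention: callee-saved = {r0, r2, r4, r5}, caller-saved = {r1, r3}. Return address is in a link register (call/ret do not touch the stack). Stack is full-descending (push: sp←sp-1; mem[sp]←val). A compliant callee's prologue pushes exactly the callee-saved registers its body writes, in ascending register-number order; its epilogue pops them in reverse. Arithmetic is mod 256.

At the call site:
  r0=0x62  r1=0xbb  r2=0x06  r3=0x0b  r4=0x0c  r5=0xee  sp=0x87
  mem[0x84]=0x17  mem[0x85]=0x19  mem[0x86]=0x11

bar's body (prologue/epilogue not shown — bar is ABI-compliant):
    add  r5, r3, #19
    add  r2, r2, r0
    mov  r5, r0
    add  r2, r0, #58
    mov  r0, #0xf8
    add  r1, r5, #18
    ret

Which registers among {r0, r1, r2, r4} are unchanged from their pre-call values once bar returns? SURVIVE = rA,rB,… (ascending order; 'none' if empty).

prologue: push r0 -> mem[0x86]=0x62, sp=0x86
prologue: push r2 -> mem[0x85]=0x06, sp=0x85
prologue: push r5 -> mem[0x84]=0xee, sp=0x84
body[0] add  r5, r3, #19 -> r5=0x1e
body[1] add  r2, r2, r0 -> r2=0x68
body[2] mov  r5, r0 -> r5=0x62
body[3] add  r2, r0, #58 -> r2=0x9c
body[4] mov  r0, #0xf8 -> r0=0xf8
body[5] add  r1, r5, #18 -> r1=0x74
epilogue: pop r5=0xee, sp=0x85
epilogue: pop r2=0x06, sp=0x86
epilogue: pop r0=0x62, sp=0x87
r0: callee-saved, written=True
r1: caller-saved, written=True
r2: callee-saved, written=True
r4: callee-saved, written=False

SURVIVE = r0,r2,r4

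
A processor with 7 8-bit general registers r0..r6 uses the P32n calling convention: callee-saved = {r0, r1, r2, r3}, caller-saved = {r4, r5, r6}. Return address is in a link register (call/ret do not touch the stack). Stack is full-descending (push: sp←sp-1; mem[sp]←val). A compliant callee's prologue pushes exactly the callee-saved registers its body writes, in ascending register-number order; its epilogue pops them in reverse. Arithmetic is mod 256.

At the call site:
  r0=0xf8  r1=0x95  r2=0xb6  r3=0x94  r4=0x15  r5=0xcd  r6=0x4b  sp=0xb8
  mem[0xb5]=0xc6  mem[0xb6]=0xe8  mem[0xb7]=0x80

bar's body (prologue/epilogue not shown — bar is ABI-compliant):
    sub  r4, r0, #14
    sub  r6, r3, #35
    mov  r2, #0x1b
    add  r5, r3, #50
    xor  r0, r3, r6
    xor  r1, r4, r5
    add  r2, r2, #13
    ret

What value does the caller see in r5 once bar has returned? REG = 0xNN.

prologue: push r0 -> mem[0xb7]=0xf8, sp=0xb7
prologue: push r1 -> mem[0xb6]=0x95, sp=0xb6
prologue: push r2 -> mem[0xb5]=0xb6, sp=0xb5
body[0] sub  r4, r0, #14 -> r4=0xea
body[1] sub  r6, r3, #35 -> r6=0x71
body[2] mov  r2, #0x1b -> r2=0x1b
body[3] add  r5, r3, #50 -> r5=0xc6
body[4] xor  r0, r3, r6 -> r0=0xe5
body[5] xor  r1, r4, r5 -> r1=0x2c
body[6] add  r2, r2, #13 -> r2=0x28
epilogue: pop r2=0xb6, sp=0xb6
epilogue: pop r1=0x95, sp=0xb7
epilogue: pop r0=0xf8, sp=0xb8
r5 is caller-saved -> body value

REG = 0xc6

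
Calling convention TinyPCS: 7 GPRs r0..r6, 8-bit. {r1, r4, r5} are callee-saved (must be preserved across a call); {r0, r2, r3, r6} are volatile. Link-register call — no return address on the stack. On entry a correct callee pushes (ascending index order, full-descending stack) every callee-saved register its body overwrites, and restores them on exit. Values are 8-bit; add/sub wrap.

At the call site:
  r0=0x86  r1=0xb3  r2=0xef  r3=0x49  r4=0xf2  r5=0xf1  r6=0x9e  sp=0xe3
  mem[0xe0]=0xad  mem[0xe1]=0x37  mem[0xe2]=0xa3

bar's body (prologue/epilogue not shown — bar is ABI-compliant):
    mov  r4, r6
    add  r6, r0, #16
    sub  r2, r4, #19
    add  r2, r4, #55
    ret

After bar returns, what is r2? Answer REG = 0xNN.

REG = 0xd5

prologue: push r4 -> mem[0xe2]=0xf2, sp=0xe2
body[0] mov  r4, r6 -> r4=0x9e
body[1] add  r6, r0, #16 -> r6=0x96
body[2] sub  r2, r4, #19 -> r2=0x8b
body[3] add  r2, r4, #55 -> r2=0xd5
epilogue: pop r4=0xf2, sp=0xe3
r2 is caller-saved -> body value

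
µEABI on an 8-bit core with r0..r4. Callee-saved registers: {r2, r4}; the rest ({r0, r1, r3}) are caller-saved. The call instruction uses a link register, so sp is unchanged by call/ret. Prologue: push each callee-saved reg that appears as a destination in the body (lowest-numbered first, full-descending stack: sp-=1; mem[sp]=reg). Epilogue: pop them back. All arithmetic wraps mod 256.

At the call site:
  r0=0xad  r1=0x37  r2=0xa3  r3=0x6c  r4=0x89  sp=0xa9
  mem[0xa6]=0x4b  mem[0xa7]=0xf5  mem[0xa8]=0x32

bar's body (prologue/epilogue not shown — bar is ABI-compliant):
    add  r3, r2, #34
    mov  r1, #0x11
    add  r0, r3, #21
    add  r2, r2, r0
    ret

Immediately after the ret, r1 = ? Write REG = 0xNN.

prologue: push r2 -> mem[0xa8]=0xa3, sp=0xa8
body[0] add  r3, r2, #34 -> r3=0xc5
body[1] mov  r1, #0x11 -> r1=0x11
body[2] add  r0, r3, #21 -> r0=0xda
body[3] add  r2, r2, r0 -> r2=0x7d
epilogue: pop r2=0xa3, sp=0xa9
r1 is caller-saved -> body value

REG = 0x11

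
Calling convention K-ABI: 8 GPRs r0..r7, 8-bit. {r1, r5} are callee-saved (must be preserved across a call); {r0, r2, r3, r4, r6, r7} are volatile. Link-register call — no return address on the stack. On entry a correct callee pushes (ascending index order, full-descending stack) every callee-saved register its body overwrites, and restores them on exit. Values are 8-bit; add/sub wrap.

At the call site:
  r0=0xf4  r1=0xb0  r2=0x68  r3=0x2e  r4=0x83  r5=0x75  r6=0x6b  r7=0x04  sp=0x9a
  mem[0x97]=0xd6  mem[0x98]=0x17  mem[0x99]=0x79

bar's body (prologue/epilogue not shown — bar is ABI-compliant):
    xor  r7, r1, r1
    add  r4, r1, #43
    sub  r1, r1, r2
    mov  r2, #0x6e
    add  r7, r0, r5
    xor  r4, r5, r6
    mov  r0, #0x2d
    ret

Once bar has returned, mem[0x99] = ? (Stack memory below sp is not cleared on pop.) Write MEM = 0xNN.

MEM = 0xb0

prologue: push r1 → mem[0x99]=0xb0, sp=0x99
body[0] xor  r7, r1, r1 → r7=0x00
body[1] add  r4, r1, #43 → r4=0xdb
body[2] sub  r1, r1, r2 → r1=0x48
body[3] mov  r2, #0x6e → r2=0x6e
body[4] add  r7, r0, r5 → r7=0x69
body[5] xor  r4, r5, r6 → r4=0x1e
body[6] mov  r0, #0x2d → r0=0x2d
epilogue: pop r1=0xb0, sp=0x9a
prologue pushed ['r1'] at ['0x99']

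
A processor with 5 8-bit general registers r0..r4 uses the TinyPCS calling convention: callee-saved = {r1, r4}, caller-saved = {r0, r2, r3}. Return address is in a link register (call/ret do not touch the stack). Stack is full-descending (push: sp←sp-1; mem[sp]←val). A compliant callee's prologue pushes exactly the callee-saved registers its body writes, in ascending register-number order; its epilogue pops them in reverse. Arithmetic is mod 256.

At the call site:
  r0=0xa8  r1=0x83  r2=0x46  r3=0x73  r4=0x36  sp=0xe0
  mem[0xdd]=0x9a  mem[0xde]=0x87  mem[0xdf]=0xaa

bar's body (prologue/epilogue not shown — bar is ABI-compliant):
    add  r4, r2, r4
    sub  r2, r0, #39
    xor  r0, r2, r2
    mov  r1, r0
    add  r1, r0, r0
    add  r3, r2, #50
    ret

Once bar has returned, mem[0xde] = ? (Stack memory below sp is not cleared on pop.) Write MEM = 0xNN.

prologue: push r1 -> mem[0xdf]=0x83, sp=0xdf
prologue: push r4 -> mem[0xde]=0x36, sp=0xde
body[0] add  r4, r2, r4 -> r4=0x7c
body[1] sub  r2, r0, #39 -> r2=0x81
body[2] xor  r0, r2, r2 -> r0=0x00
body[3] mov  r1, r0 -> r1=0x00
body[4] add  r1, r0, r0 -> r1=0x00
body[5] add  r3, r2, #50 -> r3=0xb3
epilogue: pop r4=0x36, sp=0xdf
epilogue: pop r1=0x83, sp=0xe0
prologue pushed ['r1', 'r4'] at ['0xdf', '0xde']

MEM = 0x36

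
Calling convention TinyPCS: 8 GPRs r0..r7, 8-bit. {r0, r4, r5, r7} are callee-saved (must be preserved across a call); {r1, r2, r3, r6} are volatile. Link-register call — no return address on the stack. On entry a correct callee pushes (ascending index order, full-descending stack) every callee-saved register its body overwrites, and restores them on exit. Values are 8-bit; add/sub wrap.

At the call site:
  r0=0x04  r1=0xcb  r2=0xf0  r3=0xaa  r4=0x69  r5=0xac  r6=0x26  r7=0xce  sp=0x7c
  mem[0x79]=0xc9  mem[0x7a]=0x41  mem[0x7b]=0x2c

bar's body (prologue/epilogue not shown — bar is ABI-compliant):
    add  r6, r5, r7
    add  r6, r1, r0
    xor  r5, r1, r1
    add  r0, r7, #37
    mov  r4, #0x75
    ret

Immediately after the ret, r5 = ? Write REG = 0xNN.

REG = 0xac

prologue: push r0 -> mem[0x7b]=0x04, sp=0x7b
prologue: push r4 -> mem[0x7a]=0x69, sp=0x7a
prologue: push r5 -> mem[0x79]=0xac, sp=0x79
body[0] add  r6, r5, r7 -> r6=0x7a
body[1] add  r6, r1, r0 -> r6=0xcf
body[2] xor  r5, r1, r1 -> r5=0x00
body[3] add  r0, r7, #37 -> r0=0xf3
body[4] mov  r4, #0x75 -> r4=0x75
epilogue: pop r5=0xac, sp=0x7a
epilogue: pop r4=0x69, sp=0x7b
epilogue: pop r0=0x04, sp=0x7c
r5 is callee-saved -> restored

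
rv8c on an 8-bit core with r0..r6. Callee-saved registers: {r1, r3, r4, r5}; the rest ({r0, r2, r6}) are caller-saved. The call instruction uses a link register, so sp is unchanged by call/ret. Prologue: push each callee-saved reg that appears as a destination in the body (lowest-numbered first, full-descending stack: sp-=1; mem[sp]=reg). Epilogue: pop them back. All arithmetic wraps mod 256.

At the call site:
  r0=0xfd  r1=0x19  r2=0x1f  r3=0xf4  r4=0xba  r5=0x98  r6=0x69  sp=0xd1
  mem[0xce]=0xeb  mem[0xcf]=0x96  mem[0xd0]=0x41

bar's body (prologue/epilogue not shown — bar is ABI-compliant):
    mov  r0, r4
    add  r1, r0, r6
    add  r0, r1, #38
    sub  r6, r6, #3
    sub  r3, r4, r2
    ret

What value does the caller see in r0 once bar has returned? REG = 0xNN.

prologue: push r1 -> mem[0xd0]=0x19, sp=0xd0
prologue: push r3 -> mem[0xcf]=0xf4, sp=0xcf
body[0] mov  r0, r4 -> r0=0xba
body[1] add  r1, r0, r6 -> r1=0x23
body[2] add  r0, r1, #38 -> r0=0x49
body[3] sub  r6, r6, #3 -> r6=0x66
body[4] sub  r3, r4, r2 -> r3=0x9b
epilogue: pop r3=0xf4, sp=0xd0
epilogue: pop r1=0x19, sp=0xd1
r0 is caller-saved -> body value

REG = 0x49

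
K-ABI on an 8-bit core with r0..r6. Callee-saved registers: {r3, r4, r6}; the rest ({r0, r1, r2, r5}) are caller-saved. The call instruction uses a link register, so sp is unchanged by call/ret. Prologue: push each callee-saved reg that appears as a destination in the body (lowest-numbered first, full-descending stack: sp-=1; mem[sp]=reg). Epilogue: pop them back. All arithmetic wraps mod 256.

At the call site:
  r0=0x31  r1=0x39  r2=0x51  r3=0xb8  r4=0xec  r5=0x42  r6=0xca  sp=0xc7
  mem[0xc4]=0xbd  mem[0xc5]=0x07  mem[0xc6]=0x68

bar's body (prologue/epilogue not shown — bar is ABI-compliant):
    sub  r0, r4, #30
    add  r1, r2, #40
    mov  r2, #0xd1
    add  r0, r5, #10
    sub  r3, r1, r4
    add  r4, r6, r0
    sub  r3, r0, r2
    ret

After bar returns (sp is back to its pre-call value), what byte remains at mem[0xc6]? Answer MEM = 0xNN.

prologue: push r3 -> mem[0xc6]=0xb8, sp=0xc6
prologue: push r4 -> mem[0xc5]=0xec, sp=0xc5
body[0] sub  r0, r4, #30 -> r0=0xce
body[1] add  r1, r2, #40 -> r1=0x79
body[2] mov  r2, #0xd1 -> r2=0xd1
body[3] add  r0, r5, #10 -> r0=0x4c
body[4] sub  r3, r1, r4 -> r3=0x8d
body[5] add  r4, r6, r0 -> r4=0x16
body[6] sub  r3, r0, r2 -> r3=0x7b
epilogue: pop r4=0xec, sp=0xc6
epilogue: pop r3=0xb8, sp=0xc7
prologue pushed ['r3', 'r4'] at ['0xc6', '0xc5']

MEM = 0xb8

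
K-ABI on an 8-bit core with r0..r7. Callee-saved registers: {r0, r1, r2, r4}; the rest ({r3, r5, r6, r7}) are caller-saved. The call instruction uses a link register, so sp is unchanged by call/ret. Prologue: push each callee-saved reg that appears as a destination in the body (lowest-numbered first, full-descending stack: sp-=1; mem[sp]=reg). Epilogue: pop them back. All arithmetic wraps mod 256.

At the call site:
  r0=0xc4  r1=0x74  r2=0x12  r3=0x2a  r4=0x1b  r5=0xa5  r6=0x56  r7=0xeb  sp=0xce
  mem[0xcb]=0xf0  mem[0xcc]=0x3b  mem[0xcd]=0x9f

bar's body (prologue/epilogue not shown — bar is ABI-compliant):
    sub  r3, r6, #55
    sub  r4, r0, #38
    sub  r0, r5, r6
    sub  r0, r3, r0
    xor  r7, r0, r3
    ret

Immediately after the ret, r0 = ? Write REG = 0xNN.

REG = 0xc4

prologue: push r0 → mem[0xcd]=0xc4, sp=0xcd
prologue: push r4 → mem[0xcc]=0x1b, sp=0xcc
body[0] sub  r3, r6, #55 → r3=0x1f
body[1] sub  r4, r0, #38 → r4=0x9e
body[2] sub  r0, r5, r6 → r0=0x4f
body[3] sub  r0, r3, r0 → r0=0xd0
body[4] xor  r7, r0, r3 → r7=0xcf
epilogue: pop r4=0x1b, sp=0xcd
epilogue: pop r0=0xc4, sp=0xce
r0 is callee-saved → restored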